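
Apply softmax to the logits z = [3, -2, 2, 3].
p = [0.4211, 0.0028, 0.1549, 0.4211]

exp(z) = [20.09, 0.1353, 7.389, 20.09]
Sum = 47.7
p = [0.4211, 0.0028, 0.1549, 0.4211]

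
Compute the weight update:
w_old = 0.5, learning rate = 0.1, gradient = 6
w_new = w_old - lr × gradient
w_new = -0.1

w_new = w - η·∂L/∂w = 0.5 - 0.1×(6) = 0.5 - (0.6) = -0.1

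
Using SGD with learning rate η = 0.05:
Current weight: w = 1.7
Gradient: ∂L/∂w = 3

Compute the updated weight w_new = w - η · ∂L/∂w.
w_new = 1.55

w_new = w - η·∂L/∂w = 1.7 - 0.05×(3) = 1.7 - (0.15) = 1.55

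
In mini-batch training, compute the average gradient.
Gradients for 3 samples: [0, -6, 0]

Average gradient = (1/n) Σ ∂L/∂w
Average gradient = -2

Average = (1/3)(0 + -6 + 0) = -6/3 = -2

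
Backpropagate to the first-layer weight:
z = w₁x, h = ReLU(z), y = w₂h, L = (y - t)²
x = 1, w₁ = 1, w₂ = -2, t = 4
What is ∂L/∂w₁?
∂L/∂w₁ = 24

Forward pass:
z = w₁x = 1×1 = 1
h = ReLU(1) = 1
y = w₂h = -2×1 = -2

Backward pass:
∂L/∂y = 2(y - t) = 2(-2 - 4) = -12
∂y/∂h = w₂ = -2
∂h/∂z = 1 (ReLU derivative)
∂z/∂w₁ = x = 1

∂L/∂w₁ = -12 × -2 × 1 × 1 = 24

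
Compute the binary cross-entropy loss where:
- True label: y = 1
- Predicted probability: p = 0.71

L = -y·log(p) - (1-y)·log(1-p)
L = 0.3425

L = -1·log(0.71) - 0·log(0.29) = -log(0.71) = 0.3425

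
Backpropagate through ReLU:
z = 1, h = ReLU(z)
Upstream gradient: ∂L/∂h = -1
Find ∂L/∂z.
∂L/∂z = -1

h = ReLU(1) = 1
Since z > 0: ∂h/∂z = 1
∂L/∂z = ∂L/∂h · ∂h/∂z = -1 × 1 = -1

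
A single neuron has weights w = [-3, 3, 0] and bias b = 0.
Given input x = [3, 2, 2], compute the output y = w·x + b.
y = -3

y = (-3)(3) + (3)(2) + (0)(2) + 0 = -3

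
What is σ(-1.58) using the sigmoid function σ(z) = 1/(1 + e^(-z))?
0.1708

sigmoid(-1.58) = 1/(1 + e^(1.58)) = 1/(1 + 4.855) = 0.1708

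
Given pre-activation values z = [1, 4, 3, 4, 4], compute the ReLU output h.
h = [1, 4, 3, 4, 4]

ReLU applied element-wise: max(0,1)=1, max(0,4)=4, max(0,3)=3, max(0,4)=4, max(0,4)=4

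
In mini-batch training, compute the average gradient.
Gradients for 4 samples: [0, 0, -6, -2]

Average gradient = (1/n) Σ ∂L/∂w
Average gradient = -2

Average = (1/4)(0 + 0 + -6 + -2) = -8/4 = -2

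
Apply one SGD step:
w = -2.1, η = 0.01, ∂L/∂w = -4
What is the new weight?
w_new = -2.06

w_new = w - η·∂L/∂w = -2.1 - 0.01×(-4) = -2.1 - (-0.04) = -2.06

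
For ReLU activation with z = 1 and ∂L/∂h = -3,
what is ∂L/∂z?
∂L/∂z = -3

h = ReLU(1) = 1
Since z > 0: ∂h/∂z = 1
∂L/∂z = ∂L/∂h · ∂h/∂z = -3 × 1 = -3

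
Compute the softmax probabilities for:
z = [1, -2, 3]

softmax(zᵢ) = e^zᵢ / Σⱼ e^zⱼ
p = [0.1185, 0.0059, 0.8756]

exp(z) = [2.718, 0.1353, 20.09]
Sum = 22.94
p = [0.1185, 0.0059, 0.8756]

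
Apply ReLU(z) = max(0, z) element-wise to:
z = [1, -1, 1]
h = [1, 0, 1]

ReLU applied element-wise: max(0,1)=1, max(0,-1)=0, max(0,1)=1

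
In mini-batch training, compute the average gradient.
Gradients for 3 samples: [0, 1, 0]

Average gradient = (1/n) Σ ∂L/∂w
Average gradient = 0.3333

Average = (1/3)(0 + 1 + 0) = 1/3 = 0.3333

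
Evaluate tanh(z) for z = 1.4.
0.8854

tanh(1.4) = (e^(1.4) - e^(-1.4))/(e^(1.4) + e^(-1.4)) = 0.8854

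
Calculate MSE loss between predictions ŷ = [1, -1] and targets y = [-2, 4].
MSE = 17

MSE = (1/2)((1--2)² + (-1-4)²) = (1/2)(9 + 25) = 17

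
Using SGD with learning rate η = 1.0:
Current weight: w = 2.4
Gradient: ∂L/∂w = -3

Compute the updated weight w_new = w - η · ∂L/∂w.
w_new = 5.4

w_new = w - η·∂L/∂w = 2.4 - 1.0×(-3) = 2.4 - (-3) = 5.4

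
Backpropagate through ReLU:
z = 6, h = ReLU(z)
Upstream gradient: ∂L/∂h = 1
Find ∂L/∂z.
∂L/∂z = 1

h = ReLU(6) = 6
Since z > 0: ∂h/∂z = 1
∂L/∂z = ∂L/∂h · ∂h/∂z = 1 × 1 = 1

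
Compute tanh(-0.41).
-0.3885

tanh(-0.41) = (e^(-0.41) - e^(0.41))/(e^(-0.41) + e^(0.41)) = -0.3885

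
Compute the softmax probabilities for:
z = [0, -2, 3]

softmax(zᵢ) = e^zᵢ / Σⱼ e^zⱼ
p = [0.0471, 0.0064, 0.9465]

exp(z) = [1, 0.1353, 20.09]
Sum = 21.22
p = [0.0471, 0.0064, 0.9465]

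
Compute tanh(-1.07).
-0.7895

tanh(-1.07) = (e^(-1.07) - e^(1.07))/(e^(-1.07) + e^(1.07)) = -0.7895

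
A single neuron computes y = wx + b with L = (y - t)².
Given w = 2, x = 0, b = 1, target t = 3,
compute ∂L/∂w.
∂L/∂w = 0

y = wx + b = (2)(0) + 1 = 1
∂L/∂y = 2(y - t) = 2(1 - 3) = -4
∂y/∂w = x = 0
∂L/∂w = ∂L/∂y · ∂y/∂w = -4 × 0 = 0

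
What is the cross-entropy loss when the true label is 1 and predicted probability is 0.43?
L = 0.844

L = -1·log(0.43) - 0·log(0.57) = -log(0.43) = 0.844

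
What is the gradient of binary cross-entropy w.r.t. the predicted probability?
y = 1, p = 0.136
∂L/∂p = -7.353

∂L/∂p = -y/p + (1-y)/(1-p) = -1/0.136 + 0 = -7.353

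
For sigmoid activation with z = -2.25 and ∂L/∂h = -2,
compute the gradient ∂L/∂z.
∂L/∂z = -0.1725

σ(-2.25) = 0.09535
σ'(-2.25) = σ(-2.25)(1 - σ(-2.25)) = 0.09535 × 0.9047 = 0.08626
∂L/∂z = ∂L/∂h · σ'(z) = -2 × 0.08626 = -0.1725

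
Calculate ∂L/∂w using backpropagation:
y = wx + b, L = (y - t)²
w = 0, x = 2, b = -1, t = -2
∂L/∂w = 4

y = wx + b = (0)(2) + -1 = -1
∂L/∂y = 2(y - t) = 2(-1 - -2) = 2
∂y/∂w = x = 2
∂L/∂w = ∂L/∂y · ∂y/∂w = 2 × 2 = 4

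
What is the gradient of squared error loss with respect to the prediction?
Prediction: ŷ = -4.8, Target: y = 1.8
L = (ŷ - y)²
∂L/∂ŷ = -13.2

∂L/∂ŷ = 2(ŷ - y) = 2(-4.8 - 1.8) = 2(-6.6) = -13.2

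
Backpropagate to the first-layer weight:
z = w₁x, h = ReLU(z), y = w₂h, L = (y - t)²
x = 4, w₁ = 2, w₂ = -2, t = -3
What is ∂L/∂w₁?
∂L/∂w₁ = 208

Forward pass:
z = w₁x = 2×4 = 8
h = ReLU(8) = 8
y = w₂h = -2×8 = -16

Backward pass:
∂L/∂y = 2(y - t) = 2(-16 - -3) = -26
∂y/∂h = w₂ = -2
∂h/∂z = 1 (ReLU derivative)
∂z/∂w₁ = x = 4

∂L/∂w₁ = -26 × -2 × 1 × 4 = 208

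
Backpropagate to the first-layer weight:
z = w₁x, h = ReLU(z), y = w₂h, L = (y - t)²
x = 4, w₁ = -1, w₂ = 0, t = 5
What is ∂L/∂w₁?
∂L/∂w₁ = 0

Forward pass:
z = w₁x = -1×4 = -4
h = ReLU(-4) = 0
y = w₂h = 0×0 = 0

Backward pass:
∂L/∂y = 2(y - t) = 2(0 - 5) = -10
∂y/∂h = w₂ = 0
∂h/∂z = 0 (ReLU derivative)
∂z/∂w₁ = x = 4

∂L/∂w₁ = -10 × 0 × 0 × 4 = 0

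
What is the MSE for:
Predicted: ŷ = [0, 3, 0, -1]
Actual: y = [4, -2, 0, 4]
MSE = 16.5

MSE = (1/4)((0-4)² + (3--2)² + (0-0)² + (-1-4)²) = (1/4)(16 + 25 + 0 + 25) = 16.5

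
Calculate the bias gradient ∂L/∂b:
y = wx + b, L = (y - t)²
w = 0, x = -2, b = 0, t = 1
∂L/∂b = -2

y = wx + b = (0)(-2) + 0 = 0
∂L/∂y = 2(y - t) = 2(0 - 1) = -2
∂y/∂b = 1
∂L/∂b = ∂L/∂y · ∂y/∂b = -2 × 1 = -2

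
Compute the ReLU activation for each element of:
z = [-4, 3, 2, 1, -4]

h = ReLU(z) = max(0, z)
h = [0, 3, 2, 1, 0]

ReLU applied element-wise: max(0,-4)=0, max(0,3)=3, max(0,2)=2, max(0,1)=1, max(0,-4)=0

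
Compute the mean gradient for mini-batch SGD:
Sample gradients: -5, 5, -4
Average gradient = -1.333

Average = (1/3)(-5 + 5 + -4) = -4/3 = -1.333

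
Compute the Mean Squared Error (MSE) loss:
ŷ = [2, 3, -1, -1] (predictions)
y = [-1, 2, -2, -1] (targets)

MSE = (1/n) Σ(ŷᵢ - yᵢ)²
MSE = 2.75

MSE = (1/4)((2--1)² + (3-2)² + (-1--2)² + (-1--1)²) = (1/4)(9 + 1 + 1 + 0) = 2.75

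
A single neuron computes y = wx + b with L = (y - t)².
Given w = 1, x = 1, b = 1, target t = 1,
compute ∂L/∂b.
∂L/∂b = 2

y = wx + b = (1)(1) + 1 = 2
∂L/∂y = 2(y - t) = 2(2 - 1) = 2
∂y/∂b = 1
∂L/∂b = ∂L/∂y · ∂y/∂b = 2 × 1 = 2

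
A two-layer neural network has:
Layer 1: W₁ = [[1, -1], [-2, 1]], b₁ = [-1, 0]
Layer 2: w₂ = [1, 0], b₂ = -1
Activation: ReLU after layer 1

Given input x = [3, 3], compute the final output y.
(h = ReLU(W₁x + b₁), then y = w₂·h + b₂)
y = -1

Layer 1 pre-activation: z₁ = [-1, -3]
After ReLU: h = [0, 0]
Layer 2 output: y = 1×0 + 0×0 + -1 = -1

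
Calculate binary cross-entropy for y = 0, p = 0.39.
L = 0.4943

L = -0·log(0.39) - 1·log(0.61) = -log(0.61) = 0.4943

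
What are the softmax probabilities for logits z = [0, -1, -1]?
p = [0.5761, 0.2119, 0.2119]

exp(z) = [1, 0.3679, 0.3679]
Sum = 1.736
p = [0.5761, 0.2119, 0.2119]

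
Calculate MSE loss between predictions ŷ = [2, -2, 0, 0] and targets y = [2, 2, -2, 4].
MSE = 9

MSE = (1/4)((2-2)² + (-2-2)² + (0--2)² + (0-4)²) = (1/4)(0 + 16 + 4 + 16) = 9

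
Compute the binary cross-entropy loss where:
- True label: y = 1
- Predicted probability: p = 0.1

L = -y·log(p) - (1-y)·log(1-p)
L = 2.303

L = -1·log(0.1) - 0·log(0.9) = -log(0.1) = 2.303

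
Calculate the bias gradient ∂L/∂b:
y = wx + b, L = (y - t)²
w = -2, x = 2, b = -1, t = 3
∂L/∂b = -16

y = wx + b = (-2)(2) + -1 = -5
∂L/∂y = 2(y - t) = 2(-5 - 3) = -16
∂y/∂b = 1
∂L/∂b = ∂L/∂y · ∂y/∂b = -16 × 1 = -16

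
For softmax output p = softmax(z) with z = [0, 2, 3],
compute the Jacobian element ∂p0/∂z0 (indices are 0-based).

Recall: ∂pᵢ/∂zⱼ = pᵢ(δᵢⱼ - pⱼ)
∂p0/∂z0 = 0.03389

p = softmax(z) = [0.03512, 0.2595, 0.7054]
p0 = 0.03512

∂p0/∂z0 = p0(1 - p0) = 0.03512 × (1 - 0.03512) = 0.03389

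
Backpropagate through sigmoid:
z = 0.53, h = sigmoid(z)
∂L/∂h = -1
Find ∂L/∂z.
∂L/∂z = -0.2332

σ(0.53) = 0.6295
σ'(0.53) = σ(0.53)(1 - σ(0.53)) = 0.6295 × 0.3705 = 0.2332
∂L/∂z = ∂L/∂h · σ'(z) = -1 × 0.2332 = -0.2332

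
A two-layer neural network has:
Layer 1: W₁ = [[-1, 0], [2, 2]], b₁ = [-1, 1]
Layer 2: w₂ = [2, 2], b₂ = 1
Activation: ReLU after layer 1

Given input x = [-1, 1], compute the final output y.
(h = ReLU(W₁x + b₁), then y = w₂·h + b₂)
y = 3

Layer 1 pre-activation: z₁ = [0, 1]
After ReLU: h = [0, 1]
Layer 2 output: y = 2×0 + 2×1 + 1 = 3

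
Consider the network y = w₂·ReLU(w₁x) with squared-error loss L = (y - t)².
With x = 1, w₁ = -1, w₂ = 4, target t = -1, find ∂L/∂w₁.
∂L/∂w₁ = 0

Forward pass:
z = w₁x = -1×1 = -1
h = ReLU(-1) = 0
y = w₂h = 4×0 = 0

Backward pass:
∂L/∂y = 2(y - t) = 2(0 - -1) = 2
∂y/∂h = w₂ = 4
∂h/∂z = 0 (ReLU derivative)
∂z/∂w₁ = x = 1

∂L/∂w₁ = 2 × 4 × 0 × 1 = 0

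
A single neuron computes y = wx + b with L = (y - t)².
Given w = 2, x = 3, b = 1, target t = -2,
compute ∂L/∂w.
∂L/∂w = 54

y = wx + b = (2)(3) + 1 = 7
∂L/∂y = 2(y - t) = 2(7 - -2) = 18
∂y/∂w = x = 3
∂L/∂w = ∂L/∂y · ∂y/∂w = 18 × 3 = 54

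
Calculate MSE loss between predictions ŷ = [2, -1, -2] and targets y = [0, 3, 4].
MSE = 18.67

MSE = (1/3)((2-0)² + (-1-3)² + (-2-4)²) = (1/3)(4 + 16 + 36) = 18.67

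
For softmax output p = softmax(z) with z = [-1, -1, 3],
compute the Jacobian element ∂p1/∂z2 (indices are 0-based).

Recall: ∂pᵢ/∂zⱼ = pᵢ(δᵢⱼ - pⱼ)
∂p1/∂z2 = -0.01704

p = softmax(z) = [0.01767, 0.01767, 0.9647]
p1 = 0.01767, p2 = 0.9647

∂p1/∂z2 = -p1 × p2 = -0.01767 × 0.9647 = -0.01704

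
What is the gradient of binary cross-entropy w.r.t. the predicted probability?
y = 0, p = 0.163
∂L/∂p = 1.195

∂L/∂p = -y/p + (1-y)/(1-p) = 0 + 1/0.837 = 1.195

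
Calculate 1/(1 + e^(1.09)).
0.2516

sigmoid(-1.09) = 1/(1 + e^(1.09)) = 1/(1 + 2.974) = 0.2516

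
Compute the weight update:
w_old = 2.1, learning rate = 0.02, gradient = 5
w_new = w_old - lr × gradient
w_new = 2

w_new = w - η·∂L/∂w = 2.1 - 0.02×(5) = 2.1 - (0.1) = 2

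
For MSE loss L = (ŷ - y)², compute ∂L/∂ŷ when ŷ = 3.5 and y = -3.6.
∂L/∂ŷ = 14.2

∂L/∂ŷ = 2(ŷ - y) = 2(3.5 - -3.6) = 2(7.1) = 14.2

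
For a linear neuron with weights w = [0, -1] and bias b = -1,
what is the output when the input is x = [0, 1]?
y = -2

y = (0)(0) + (-1)(1) + -1 = -2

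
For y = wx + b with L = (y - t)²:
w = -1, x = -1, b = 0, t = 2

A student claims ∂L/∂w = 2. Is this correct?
Correct

y = (-1)(-1) + 0 = 1
∂L/∂y = 2(y - t) = 2(1 - 2) = -2
∂y/∂w = x = -1
∂L/∂w = -2 × -1 = 2

Claimed value: 2
Correct: The correct gradient is 2.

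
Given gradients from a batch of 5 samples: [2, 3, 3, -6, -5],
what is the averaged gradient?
Average gradient = -0.6

Average = (1/5)(2 + 3 + 3 + -6 + -5) = -3/5 = -0.6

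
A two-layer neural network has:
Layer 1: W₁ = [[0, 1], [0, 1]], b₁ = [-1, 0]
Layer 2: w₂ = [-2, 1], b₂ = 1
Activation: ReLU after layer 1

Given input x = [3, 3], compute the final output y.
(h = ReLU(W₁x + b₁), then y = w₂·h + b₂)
y = 0

Layer 1 pre-activation: z₁ = [2, 3]
After ReLU: h = [2, 3]
Layer 2 output: y = -2×2 + 1×3 + 1 = 0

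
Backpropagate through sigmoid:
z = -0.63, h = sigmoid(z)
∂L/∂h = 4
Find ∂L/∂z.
∂L/∂z = 0.907

σ(-0.63) = 0.3475
σ'(-0.63) = σ(-0.63)(1 - σ(-0.63)) = 0.3475 × 0.6525 = 0.2267
∂L/∂z = ∂L/∂h · σ'(z) = 4 × 0.2267 = 0.907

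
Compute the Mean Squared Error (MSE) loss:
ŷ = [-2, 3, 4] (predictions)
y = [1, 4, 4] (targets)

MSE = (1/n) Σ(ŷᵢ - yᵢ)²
MSE = 3.333

MSE = (1/3)((-2-1)² + (3-4)² + (4-4)²) = (1/3)(9 + 1 + 0) = 3.333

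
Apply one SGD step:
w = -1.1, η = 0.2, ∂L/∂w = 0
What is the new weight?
w_new = -1.1

w_new = w - η·∂L/∂w = -1.1 - 0.2×(0) = -1.1 - (0) = -1.1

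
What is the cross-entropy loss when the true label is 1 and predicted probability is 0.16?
L = 1.833

L = -1·log(0.16) - 0·log(0.84) = -log(0.16) = 1.833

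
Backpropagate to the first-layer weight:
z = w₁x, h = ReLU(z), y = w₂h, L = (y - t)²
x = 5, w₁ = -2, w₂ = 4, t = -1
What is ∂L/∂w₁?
∂L/∂w₁ = 0

Forward pass:
z = w₁x = -2×5 = -10
h = ReLU(-10) = 0
y = w₂h = 4×0 = 0

Backward pass:
∂L/∂y = 2(y - t) = 2(0 - -1) = 2
∂y/∂h = w₂ = 4
∂h/∂z = 0 (ReLU derivative)
∂z/∂w₁ = x = 5

∂L/∂w₁ = 2 × 4 × 0 × 5 = 0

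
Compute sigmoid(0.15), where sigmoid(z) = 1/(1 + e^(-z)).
0.5374

sigmoid(0.15) = 1/(1 + e^(-0.15)) = 1/(1 + 0.8607) = 0.5374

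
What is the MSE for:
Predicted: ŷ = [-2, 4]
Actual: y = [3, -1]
MSE = 25

MSE = (1/2)((-2-3)² + (4--1)²) = (1/2)(25 + 25) = 25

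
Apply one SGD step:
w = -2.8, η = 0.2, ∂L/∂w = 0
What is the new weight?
w_new = -2.8

w_new = w - η·∂L/∂w = -2.8 - 0.2×(0) = -2.8 - (0) = -2.8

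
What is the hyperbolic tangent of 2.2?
0.9757

tanh(2.2) = (e^(2.2) - e^(-2.2))/(e^(2.2) + e^(-2.2)) = 0.9757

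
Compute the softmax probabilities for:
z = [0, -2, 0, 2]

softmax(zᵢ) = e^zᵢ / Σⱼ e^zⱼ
p = [0.105, 0.0142, 0.105, 0.7758]

exp(z) = [1, 0.1353, 1, 7.389]
Sum = 9.524
p = [0.105, 0.0142, 0.105, 0.7758]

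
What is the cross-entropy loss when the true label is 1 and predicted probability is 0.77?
L = 0.2614

L = -1·log(0.77) - 0·log(0.23) = -log(0.77) = 0.2614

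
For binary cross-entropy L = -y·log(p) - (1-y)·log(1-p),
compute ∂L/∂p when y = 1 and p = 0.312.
∂L/∂p = -3.205

∂L/∂p = -y/p + (1-y)/(1-p) = -1/0.312 + 0 = -3.205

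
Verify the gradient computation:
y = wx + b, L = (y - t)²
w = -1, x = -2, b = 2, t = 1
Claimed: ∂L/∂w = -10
Incorrect

y = (-1)(-2) + 2 = 4
∂L/∂y = 2(y - t) = 2(4 - 1) = 6
∂y/∂w = x = -2
∂L/∂w = 6 × -2 = -12

Claimed value: -10
Incorrect: The correct gradient is -12.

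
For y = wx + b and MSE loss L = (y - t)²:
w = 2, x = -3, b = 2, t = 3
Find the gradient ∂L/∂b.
∂L/∂b = -14

y = wx + b = (2)(-3) + 2 = -4
∂L/∂y = 2(y - t) = 2(-4 - 3) = -14
∂y/∂b = 1
∂L/∂b = ∂L/∂y · ∂y/∂b = -14 × 1 = -14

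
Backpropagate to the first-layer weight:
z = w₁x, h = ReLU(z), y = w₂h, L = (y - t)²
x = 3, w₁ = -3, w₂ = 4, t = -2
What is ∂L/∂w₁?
∂L/∂w₁ = 0

Forward pass:
z = w₁x = -3×3 = -9
h = ReLU(-9) = 0
y = w₂h = 4×0 = 0

Backward pass:
∂L/∂y = 2(y - t) = 2(0 - -2) = 4
∂y/∂h = w₂ = 4
∂h/∂z = 0 (ReLU derivative)
∂z/∂w₁ = x = 3

∂L/∂w₁ = 4 × 4 × 0 × 3 = 0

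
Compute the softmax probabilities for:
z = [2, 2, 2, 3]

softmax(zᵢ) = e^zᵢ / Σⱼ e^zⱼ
p = [0.1749, 0.1749, 0.1749, 0.4754]

exp(z) = [7.389, 7.389, 7.389, 20.09]
Sum = 42.25
p = [0.1749, 0.1749, 0.1749, 0.4754]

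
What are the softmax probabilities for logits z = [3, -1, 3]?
p = [0.4955, 0.0091, 0.4955]

exp(z) = [20.09, 0.3679, 20.09]
Sum = 40.54
p = [0.4955, 0.0091, 0.4955]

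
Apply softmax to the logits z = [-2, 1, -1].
p = [0.042, 0.8438, 0.1142]

exp(z) = [0.1353, 2.718, 0.3679]
Sum = 3.221
p = [0.042, 0.8438, 0.1142]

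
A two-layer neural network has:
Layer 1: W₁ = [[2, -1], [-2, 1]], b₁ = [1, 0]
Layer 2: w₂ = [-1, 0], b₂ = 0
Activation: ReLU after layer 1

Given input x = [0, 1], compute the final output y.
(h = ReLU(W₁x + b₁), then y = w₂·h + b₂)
y = 0

Layer 1 pre-activation: z₁ = [0, 1]
After ReLU: h = [0, 1]
Layer 2 output: y = -1×0 + 0×1 + 0 = 0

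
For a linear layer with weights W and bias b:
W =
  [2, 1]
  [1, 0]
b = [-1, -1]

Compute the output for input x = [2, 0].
y = [3, 1]

Wx = [2×2 + 1×0, 1×2 + 0×0]
   = [4, 2]
y = Wx + b = [4 + -1, 2 + -1] = [3, 1]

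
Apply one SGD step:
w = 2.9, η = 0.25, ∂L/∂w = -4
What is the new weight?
w_new = 3.9

w_new = w - η·∂L/∂w = 2.9 - 0.25×(-4) = 2.9 - (-1) = 3.9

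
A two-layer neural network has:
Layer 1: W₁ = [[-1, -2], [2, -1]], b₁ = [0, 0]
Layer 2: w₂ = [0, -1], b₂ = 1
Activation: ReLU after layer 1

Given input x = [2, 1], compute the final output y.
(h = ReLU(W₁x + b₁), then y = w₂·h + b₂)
y = -2

Layer 1 pre-activation: z₁ = [-4, 3]
After ReLU: h = [0, 3]
Layer 2 output: y = 0×0 + -1×3 + 1 = -2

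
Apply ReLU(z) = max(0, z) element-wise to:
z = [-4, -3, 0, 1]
h = [0, 0, 0, 1]

ReLU applied element-wise: max(0,-4)=0, max(0,-3)=0, max(0,0)=0, max(0,1)=1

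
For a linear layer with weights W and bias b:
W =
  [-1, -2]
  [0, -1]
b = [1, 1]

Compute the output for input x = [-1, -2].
y = [6, 3]

Wx = [-1×-1 + -2×-2, 0×-1 + -1×-2]
   = [5, 2]
y = Wx + b = [5 + 1, 2 + 1] = [6, 3]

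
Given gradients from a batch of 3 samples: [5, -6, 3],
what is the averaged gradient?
Average gradient = 0.6667

Average = (1/3)(5 + -6 + 3) = 2/3 = 0.6667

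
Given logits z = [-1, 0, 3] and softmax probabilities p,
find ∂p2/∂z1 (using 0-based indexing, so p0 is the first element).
∂p2/∂z1 = -0.04364

p = softmax(z) = [0.01715, 0.04661, 0.9362]
p2 = 0.9362, p1 = 0.04661

∂p2/∂z1 = -p2 × p1 = -0.9362 × 0.04661 = -0.04364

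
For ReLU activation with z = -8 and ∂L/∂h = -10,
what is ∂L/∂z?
∂L/∂z = 0

h = ReLU(-8) = 0
Since z < 0: ∂h/∂z = 0
∂L/∂z = ∂L/∂h · ∂h/∂z = -10 × 0 = 0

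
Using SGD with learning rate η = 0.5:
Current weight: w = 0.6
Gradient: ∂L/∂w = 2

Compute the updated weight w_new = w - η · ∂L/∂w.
w_new = -0.4

w_new = w - η·∂L/∂w = 0.6 - 0.5×(2) = 0.6 - (1) = -0.4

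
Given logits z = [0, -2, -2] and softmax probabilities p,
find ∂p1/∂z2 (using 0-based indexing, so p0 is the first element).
∂p1/∂z2 = -0.01134

p = softmax(z) = [0.787, 0.1065, 0.1065]
p1 = 0.1065, p2 = 0.1065

∂p1/∂z2 = -p1 × p2 = -0.1065 × 0.1065 = -0.01134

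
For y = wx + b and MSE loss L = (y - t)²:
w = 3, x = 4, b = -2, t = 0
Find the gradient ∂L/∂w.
∂L/∂w = 80

y = wx + b = (3)(4) + -2 = 10
∂L/∂y = 2(y - t) = 2(10 - 0) = 20
∂y/∂w = x = 4
∂L/∂w = ∂L/∂y · ∂y/∂w = 20 × 4 = 80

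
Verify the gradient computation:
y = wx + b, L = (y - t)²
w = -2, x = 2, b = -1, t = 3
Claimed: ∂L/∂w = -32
Correct

y = (-2)(2) + -1 = -5
∂L/∂y = 2(y - t) = 2(-5 - 3) = -16
∂y/∂w = x = 2
∂L/∂w = -16 × 2 = -32

Claimed value: -32
Correct: The correct gradient is -32.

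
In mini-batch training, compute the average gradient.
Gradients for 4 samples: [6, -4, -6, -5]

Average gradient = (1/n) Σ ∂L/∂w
Average gradient = -2.25

Average = (1/4)(6 + -4 + -6 + -5) = -9/4 = -2.25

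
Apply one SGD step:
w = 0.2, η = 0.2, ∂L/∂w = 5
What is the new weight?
w_new = -0.8

w_new = w - η·∂L/∂w = 0.2 - 0.2×(5) = 0.2 - (1) = -0.8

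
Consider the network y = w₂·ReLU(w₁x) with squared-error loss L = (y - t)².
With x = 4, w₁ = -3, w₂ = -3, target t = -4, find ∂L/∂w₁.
∂L/∂w₁ = 0

Forward pass:
z = w₁x = -3×4 = -12
h = ReLU(-12) = 0
y = w₂h = -3×0 = 0

Backward pass:
∂L/∂y = 2(y - t) = 2(0 - -4) = 8
∂y/∂h = w₂ = -3
∂h/∂z = 0 (ReLU derivative)
∂z/∂w₁ = x = 4

∂L/∂w₁ = 8 × -3 × 0 × 4 = 0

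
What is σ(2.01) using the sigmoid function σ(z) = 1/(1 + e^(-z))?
0.8818

sigmoid(2.01) = 1/(1 + e^(-2.01)) = 1/(1 + 0.134) = 0.8818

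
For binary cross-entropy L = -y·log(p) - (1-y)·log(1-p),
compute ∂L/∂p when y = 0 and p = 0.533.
∂L/∂p = 2.141

∂L/∂p = -y/p + (1-y)/(1-p) = 0 + 1/0.467 = 2.141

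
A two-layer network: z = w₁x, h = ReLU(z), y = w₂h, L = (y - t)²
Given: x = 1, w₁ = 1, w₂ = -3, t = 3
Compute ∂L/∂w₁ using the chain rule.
∂L/∂w₁ = 36

Forward pass:
z = w₁x = 1×1 = 1
h = ReLU(1) = 1
y = w₂h = -3×1 = -3

Backward pass:
∂L/∂y = 2(y - t) = 2(-3 - 3) = -12
∂y/∂h = w₂ = -3
∂h/∂z = 1 (ReLU derivative)
∂z/∂w₁ = x = 1

∂L/∂w₁ = -12 × -3 × 1 × 1 = 36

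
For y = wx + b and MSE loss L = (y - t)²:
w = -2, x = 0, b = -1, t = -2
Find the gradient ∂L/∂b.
∂L/∂b = 2

y = wx + b = (-2)(0) + -1 = -1
∂L/∂y = 2(y - t) = 2(-1 - -2) = 2
∂y/∂b = 1
∂L/∂b = ∂L/∂y · ∂y/∂b = 2 × 1 = 2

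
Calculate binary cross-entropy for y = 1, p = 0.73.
L = 0.3147

L = -1·log(0.73) - 0·log(0.27) = -log(0.73) = 0.3147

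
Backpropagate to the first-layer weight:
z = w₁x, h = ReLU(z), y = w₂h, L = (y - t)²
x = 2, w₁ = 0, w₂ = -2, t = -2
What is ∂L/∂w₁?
∂L/∂w₁ = 0

Forward pass:
z = w₁x = 0×2 = 0
h = ReLU(0) = 0
y = w₂h = -2×0 = 0

Backward pass:
∂L/∂y = 2(y - t) = 2(0 - -2) = 4
∂y/∂h = w₂ = -2
∂h/∂z = 0 (ReLU derivative)
∂z/∂w₁ = x = 2

∂L/∂w₁ = 4 × -2 × 0 × 2 = 0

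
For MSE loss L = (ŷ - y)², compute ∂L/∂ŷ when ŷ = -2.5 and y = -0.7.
∂L/∂ŷ = -3.6

∂L/∂ŷ = 2(ŷ - y) = 2(-2.5 - -0.7) = 2(-1.8) = -3.6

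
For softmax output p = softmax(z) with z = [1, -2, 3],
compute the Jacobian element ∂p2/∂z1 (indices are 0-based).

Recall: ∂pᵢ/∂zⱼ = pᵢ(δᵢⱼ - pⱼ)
∂p2/∂z1 = -0.005166

p = softmax(z) = [0.1185, 0.0059, 0.8756]
p2 = 0.8756, p1 = 0.0059

∂p2/∂z1 = -p2 × p1 = -0.8756 × 0.0059 = -0.005166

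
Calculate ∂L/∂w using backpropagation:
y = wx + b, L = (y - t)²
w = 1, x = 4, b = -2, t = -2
∂L/∂w = 32

y = wx + b = (1)(4) + -2 = 2
∂L/∂y = 2(y - t) = 2(2 - -2) = 8
∂y/∂w = x = 4
∂L/∂w = ∂L/∂y · ∂y/∂w = 8 × 4 = 32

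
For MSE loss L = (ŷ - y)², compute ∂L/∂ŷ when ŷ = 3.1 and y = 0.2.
∂L/∂ŷ = 5.8

∂L/∂ŷ = 2(ŷ - y) = 2(3.1 - 0.2) = 2(2.9) = 5.8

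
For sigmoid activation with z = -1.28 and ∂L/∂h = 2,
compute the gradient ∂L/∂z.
∂L/∂z = 0.3404

σ(-1.28) = 0.2176
σ'(-1.28) = σ(-1.28)(1 - σ(-1.28)) = 0.2176 × 0.7824 = 0.1702
∂L/∂z = ∂L/∂h · σ'(z) = 2 × 0.1702 = 0.3404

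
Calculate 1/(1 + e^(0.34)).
0.4158

sigmoid(-0.34) = 1/(1 + e^(0.34)) = 1/(1 + 1.405) = 0.4158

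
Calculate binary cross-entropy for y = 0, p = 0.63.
L = 0.9943

L = -0·log(0.63) - 1·log(0.37) = -log(0.37) = 0.9943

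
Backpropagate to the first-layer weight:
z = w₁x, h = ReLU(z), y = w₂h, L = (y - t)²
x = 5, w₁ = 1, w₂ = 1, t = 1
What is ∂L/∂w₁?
∂L/∂w₁ = 40

Forward pass:
z = w₁x = 1×5 = 5
h = ReLU(5) = 5
y = w₂h = 1×5 = 5

Backward pass:
∂L/∂y = 2(y - t) = 2(5 - 1) = 8
∂y/∂h = w₂ = 1
∂h/∂z = 1 (ReLU derivative)
∂z/∂w₁ = x = 5

∂L/∂w₁ = 8 × 1 × 1 × 5 = 40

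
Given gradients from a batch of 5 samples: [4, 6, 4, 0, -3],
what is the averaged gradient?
Average gradient = 2.2

Average = (1/5)(4 + 6 + 4 + 0 + -3) = 11/5 = 2.2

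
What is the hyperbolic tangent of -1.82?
-0.9488

tanh(-1.82) = (e^(-1.82) - e^(1.82))/(e^(-1.82) + e^(1.82)) = -0.9488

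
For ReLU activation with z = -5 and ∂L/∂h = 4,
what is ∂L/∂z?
∂L/∂z = 0

h = ReLU(-5) = 0
Since z < 0: ∂h/∂z = 0
∂L/∂z = ∂L/∂h · ∂h/∂z = 4 × 0 = 0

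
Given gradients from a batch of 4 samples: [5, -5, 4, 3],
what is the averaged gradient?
Average gradient = 1.75

Average = (1/4)(5 + -5 + 4 + 3) = 7/4 = 1.75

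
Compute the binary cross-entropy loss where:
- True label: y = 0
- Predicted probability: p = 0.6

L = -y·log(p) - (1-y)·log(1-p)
L = 0.9163

L = -0·log(0.6) - 1·log(0.4) = -log(0.4) = 0.9163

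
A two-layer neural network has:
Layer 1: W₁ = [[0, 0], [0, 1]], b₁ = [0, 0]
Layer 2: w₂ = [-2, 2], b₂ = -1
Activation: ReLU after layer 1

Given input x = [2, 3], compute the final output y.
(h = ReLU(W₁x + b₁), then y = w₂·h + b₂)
y = 5

Layer 1 pre-activation: z₁ = [0, 3]
After ReLU: h = [0, 3]
Layer 2 output: y = -2×0 + 2×3 + -1 = 5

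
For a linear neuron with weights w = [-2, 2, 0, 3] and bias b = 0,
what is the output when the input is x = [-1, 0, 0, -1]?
y = -1

y = (-2)(-1) + (2)(0) + (0)(0) + (3)(-1) + 0 = -1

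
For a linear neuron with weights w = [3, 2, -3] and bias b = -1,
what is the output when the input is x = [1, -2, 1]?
y = -5

y = (3)(1) + (2)(-2) + (-3)(1) + -1 = -5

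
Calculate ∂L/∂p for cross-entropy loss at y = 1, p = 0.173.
∂L/∂p = -5.78

∂L/∂p = -y/p + (1-y)/(1-p) = -1/0.173 + 0 = -5.78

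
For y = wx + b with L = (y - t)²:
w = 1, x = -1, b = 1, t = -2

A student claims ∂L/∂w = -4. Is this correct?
Correct

y = (1)(-1) + 1 = 0
∂L/∂y = 2(y - t) = 2(0 - -2) = 4
∂y/∂w = x = -1
∂L/∂w = 4 × -1 = -4

Claimed value: -4
Correct: The correct gradient is -4.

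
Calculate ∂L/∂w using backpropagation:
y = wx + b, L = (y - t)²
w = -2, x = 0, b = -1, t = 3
∂L/∂w = 0

y = wx + b = (-2)(0) + -1 = -1
∂L/∂y = 2(y - t) = 2(-1 - 3) = -8
∂y/∂w = x = 0
∂L/∂w = ∂L/∂y · ∂y/∂w = -8 × 0 = 0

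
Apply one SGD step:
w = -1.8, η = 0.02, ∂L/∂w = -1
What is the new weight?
w_new = -1.78

w_new = w - η·∂L/∂w = -1.8 - 0.02×(-1) = -1.8 - (-0.02) = -1.78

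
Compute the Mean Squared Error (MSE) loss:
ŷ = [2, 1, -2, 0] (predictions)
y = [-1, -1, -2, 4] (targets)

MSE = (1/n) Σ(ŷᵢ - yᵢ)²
MSE = 7.25

MSE = (1/4)((2--1)² + (1--1)² + (-2--2)² + (0-4)²) = (1/4)(9 + 4 + 0 + 16) = 7.25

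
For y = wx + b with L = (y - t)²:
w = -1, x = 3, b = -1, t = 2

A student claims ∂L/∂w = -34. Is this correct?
Incorrect

y = (-1)(3) + -1 = -4
∂L/∂y = 2(y - t) = 2(-4 - 2) = -12
∂y/∂w = x = 3
∂L/∂w = -12 × 3 = -36

Claimed value: -34
Incorrect: The correct gradient is -36.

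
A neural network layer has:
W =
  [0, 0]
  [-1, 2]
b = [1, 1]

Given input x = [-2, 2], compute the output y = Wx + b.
y = [1, 7]

Wx = [0×-2 + 0×2, -1×-2 + 2×2]
   = [0, 6]
y = Wx + b = [0 + 1, 6 + 1] = [1, 7]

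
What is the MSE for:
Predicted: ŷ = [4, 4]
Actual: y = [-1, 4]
MSE = 12.5

MSE = (1/2)((4--1)² + (4-4)²) = (1/2)(25 + 0) = 12.5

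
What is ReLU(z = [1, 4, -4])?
h = [1, 4, 0]

ReLU applied element-wise: max(0,1)=1, max(0,4)=4, max(0,-4)=0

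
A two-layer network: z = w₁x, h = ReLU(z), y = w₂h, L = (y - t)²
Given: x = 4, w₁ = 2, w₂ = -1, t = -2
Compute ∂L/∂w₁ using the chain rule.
∂L/∂w₁ = 48

Forward pass:
z = w₁x = 2×4 = 8
h = ReLU(8) = 8
y = w₂h = -1×8 = -8

Backward pass:
∂L/∂y = 2(y - t) = 2(-8 - -2) = -12
∂y/∂h = w₂ = -1
∂h/∂z = 1 (ReLU derivative)
∂z/∂w₁ = x = 4

∂L/∂w₁ = -12 × -1 × 1 × 4 = 48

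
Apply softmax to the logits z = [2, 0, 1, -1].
p = [0.6439, 0.0871, 0.2369, 0.0321]

exp(z) = [7.389, 1, 2.718, 0.3679]
Sum = 11.48
p = [0.6439, 0.0871, 0.2369, 0.0321]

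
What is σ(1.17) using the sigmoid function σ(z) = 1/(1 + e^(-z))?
0.7631

sigmoid(1.17) = 1/(1 + e^(-1.17)) = 1/(1 + 0.3104) = 0.7631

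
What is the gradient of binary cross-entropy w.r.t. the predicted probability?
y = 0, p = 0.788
∂L/∂p = 4.717

∂L/∂p = -y/p + (1-y)/(1-p) = 0 + 1/0.212 = 4.717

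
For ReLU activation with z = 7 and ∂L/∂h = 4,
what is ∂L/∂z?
∂L/∂z = 4

h = ReLU(7) = 7
Since z > 0: ∂h/∂z = 1
∂L/∂z = ∂L/∂h · ∂h/∂z = 4 × 1 = 4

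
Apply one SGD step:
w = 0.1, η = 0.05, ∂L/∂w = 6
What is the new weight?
w_new = -0.2

w_new = w - η·∂L/∂w = 0.1 - 0.05×(6) = 0.1 - (0.3) = -0.2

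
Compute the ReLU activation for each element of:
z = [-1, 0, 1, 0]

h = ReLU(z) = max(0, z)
h = [0, 0, 1, 0]

ReLU applied element-wise: max(0,-1)=0, max(0,0)=0, max(0,1)=1, max(0,0)=0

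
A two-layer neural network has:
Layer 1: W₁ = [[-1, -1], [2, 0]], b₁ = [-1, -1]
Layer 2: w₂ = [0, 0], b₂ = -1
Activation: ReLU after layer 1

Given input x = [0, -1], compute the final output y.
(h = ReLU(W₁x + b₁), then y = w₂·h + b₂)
y = -1

Layer 1 pre-activation: z₁ = [0, -1]
After ReLU: h = [0, 0]
Layer 2 output: y = 0×0 + 0×0 + -1 = -1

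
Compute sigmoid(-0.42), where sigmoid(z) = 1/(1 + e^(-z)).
0.3965

sigmoid(-0.42) = 1/(1 + e^(0.42)) = 1/(1 + 1.522) = 0.3965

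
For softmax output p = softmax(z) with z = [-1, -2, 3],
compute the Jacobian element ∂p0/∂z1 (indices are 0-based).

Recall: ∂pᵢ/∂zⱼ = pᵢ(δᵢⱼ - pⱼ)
∂p0/∂z1 = -0.0001175

p = softmax(z) = [0.01787, 0.006573, 0.9756]
p0 = 0.01787, p1 = 0.006573

∂p0/∂z1 = -p0 × p1 = -0.01787 × 0.006573 = -0.0001175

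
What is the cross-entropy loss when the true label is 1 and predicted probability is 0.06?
L = 2.813

L = -1·log(0.06) - 0·log(0.94) = -log(0.06) = 2.813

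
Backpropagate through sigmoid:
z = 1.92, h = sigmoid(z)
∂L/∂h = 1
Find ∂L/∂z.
∂L/∂z = 0.1115

σ(1.92) = 0.8721
σ'(1.92) = σ(1.92)(1 - σ(1.92)) = 0.8721 × 0.1279 = 0.1115
∂L/∂z = ∂L/∂h · σ'(z) = 1 × 0.1115 = 0.1115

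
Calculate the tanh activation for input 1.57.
0.917

tanh(1.57) = (e^(1.57) - e^(-1.57))/(e^(1.57) + e^(-1.57)) = 0.917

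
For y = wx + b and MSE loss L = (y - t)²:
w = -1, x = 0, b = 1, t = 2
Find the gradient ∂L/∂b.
∂L/∂b = -2

y = wx + b = (-1)(0) + 1 = 1
∂L/∂y = 2(y - t) = 2(1 - 2) = -2
∂y/∂b = 1
∂L/∂b = ∂L/∂y · ∂y/∂b = -2 × 1 = -2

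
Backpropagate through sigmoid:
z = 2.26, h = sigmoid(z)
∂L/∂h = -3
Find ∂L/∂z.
∂L/∂z = -0.2567

σ(2.26) = 0.9055
σ'(2.26) = σ(2.26)(1 - σ(2.26)) = 0.9055 × 0.09449 = 0.08556
∂L/∂z = ∂L/∂h · σ'(z) = -3 × 0.08556 = -0.2567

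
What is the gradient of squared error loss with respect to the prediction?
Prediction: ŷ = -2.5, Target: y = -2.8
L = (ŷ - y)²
∂L/∂ŷ = 0.6

∂L/∂ŷ = 2(ŷ - y) = 2(-2.5 - -2.8) = 2(0.3) = 0.6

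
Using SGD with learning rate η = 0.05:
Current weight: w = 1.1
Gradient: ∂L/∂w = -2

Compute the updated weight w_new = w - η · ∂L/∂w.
w_new = 1.2

w_new = w - η·∂L/∂w = 1.1 - 0.05×(-2) = 1.1 - (-0.1) = 1.2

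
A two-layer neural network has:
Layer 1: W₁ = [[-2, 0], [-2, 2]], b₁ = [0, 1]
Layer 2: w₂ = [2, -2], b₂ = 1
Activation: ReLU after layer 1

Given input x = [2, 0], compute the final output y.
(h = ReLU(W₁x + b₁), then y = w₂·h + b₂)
y = 1

Layer 1 pre-activation: z₁ = [-4, -3]
After ReLU: h = [0, 0]
Layer 2 output: y = 2×0 + -2×0 + 1 = 1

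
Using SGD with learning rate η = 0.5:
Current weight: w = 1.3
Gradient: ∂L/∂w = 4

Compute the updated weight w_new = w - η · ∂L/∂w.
w_new = -0.7

w_new = w - η·∂L/∂w = 1.3 - 0.5×(4) = 1.3 - (2) = -0.7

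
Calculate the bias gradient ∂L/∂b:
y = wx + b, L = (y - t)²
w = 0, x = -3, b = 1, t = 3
∂L/∂b = -4

y = wx + b = (0)(-3) + 1 = 1
∂L/∂y = 2(y - t) = 2(1 - 3) = -4
∂y/∂b = 1
∂L/∂b = ∂L/∂y · ∂y/∂b = -4 × 1 = -4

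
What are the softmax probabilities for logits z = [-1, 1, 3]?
p = [0.0159, 0.1173, 0.8668]

exp(z) = [0.3679, 2.718, 20.09]
Sum = 23.17
p = [0.0159, 0.1173, 0.8668]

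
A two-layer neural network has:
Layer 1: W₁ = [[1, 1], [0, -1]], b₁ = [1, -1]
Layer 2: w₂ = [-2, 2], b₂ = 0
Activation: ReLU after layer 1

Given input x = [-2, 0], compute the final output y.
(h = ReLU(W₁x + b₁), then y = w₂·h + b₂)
y = 0

Layer 1 pre-activation: z₁ = [-1, -1]
After ReLU: h = [0, 0]
Layer 2 output: y = -2×0 + 2×0 + 0 = 0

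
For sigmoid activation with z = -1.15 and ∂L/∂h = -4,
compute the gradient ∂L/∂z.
∂L/∂z = -0.7306

σ(-1.15) = 0.2405
σ'(-1.15) = σ(-1.15)(1 - σ(-1.15)) = 0.2405 × 0.7595 = 0.1827
∂L/∂z = ∂L/∂h · σ'(z) = -4 × 0.1827 = -0.7306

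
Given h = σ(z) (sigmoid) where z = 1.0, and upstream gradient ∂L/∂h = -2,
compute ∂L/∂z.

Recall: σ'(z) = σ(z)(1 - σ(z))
∂L/∂z = -0.3932

σ(1.0) = 0.7311
σ'(1.0) = σ(1.0)(1 - σ(1.0)) = 0.7311 × 0.2689 = 0.1966
∂L/∂z = ∂L/∂h · σ'(z) = -2 × 0.1966 = -0.3932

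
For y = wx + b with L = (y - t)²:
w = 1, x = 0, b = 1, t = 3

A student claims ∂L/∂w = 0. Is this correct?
Correct

y = (1)(0) + 1 = 1
∂L/∂y = 2(y - t) = 2(1 - 3) = -4
∂y/∂w = x = 0
∂L/∂w = -4 × 0 = 0

Claimed value: 0
Correct: The correct gradient is 0.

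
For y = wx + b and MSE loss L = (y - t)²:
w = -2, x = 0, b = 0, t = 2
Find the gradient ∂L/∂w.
∂L/∂w = 0

y = wx + b = (-2)(0) + 0 = 0
∂L/∂y = 2(y - t) = 2(0 - 2) = -4
∂y/∂w = x = 0
∂L/∂w = ∂L/∂y · ∂y/∂w = -4 × 0 = 0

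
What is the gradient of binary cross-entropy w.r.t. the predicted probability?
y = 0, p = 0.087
∂L/∂p = 1.095

∂L/∂p = -y/p + (1-y)/(1-p) = 0 + 1/0.913 = 1.095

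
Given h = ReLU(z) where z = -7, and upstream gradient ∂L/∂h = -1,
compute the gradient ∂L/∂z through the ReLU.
∂L/∂z = 0

h = ReLU(-7) = 0
Since z < 0: ∂h/∂z = 0
∂L/∂z = ∂L/∂h · ∂h/∂z = -1 × 0 = 0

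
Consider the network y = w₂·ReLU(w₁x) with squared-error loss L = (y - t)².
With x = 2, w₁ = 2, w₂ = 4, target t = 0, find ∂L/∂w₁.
∂L/∂w₁ = 256

Forward pass:
z = w₁x = 2×2 = 4
h = ReLU(4) = 4
y = w₂h = 4×4 = 16

Backward pass:
∂L/∂y = 2(y - t) = 2(16 - 0) = 32
∂y/∂h = w₂ = 4
∂h/∂z = 1 (ReLU derivative)
∂z/∂w₁ = x = 2

∂L/∂w₁ = 32 × 4 × 1 × 2 = 256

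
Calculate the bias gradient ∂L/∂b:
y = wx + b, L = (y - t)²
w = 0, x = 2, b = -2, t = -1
∂L/∂b = -2

y = wx + b = (0)(2) + -2 = -2
∂L/∂y = 2(y - t) = 2(-2 - -1) = -2
∂y/∂b = 1
∂L/∂b = ∂L/∂y · ∂y/∂b = -2 × 1 = -2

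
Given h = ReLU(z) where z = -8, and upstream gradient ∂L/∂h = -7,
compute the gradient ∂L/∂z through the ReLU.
∂L/∂z = 0

h = ReLU(-8) = 0
Since z < 0: ∂h/∂z = 0
∂L/∂z = ∂L/∂h · ∂h/∂z = -7 × 0 = 0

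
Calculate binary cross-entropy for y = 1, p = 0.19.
L = 1.661

L = -1·log(0.19) - 0·log(0.81) = -log(0.19) = 1.661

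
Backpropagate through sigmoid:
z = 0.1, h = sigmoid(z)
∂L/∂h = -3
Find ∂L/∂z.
∂L/∂z = -0.7481

σ(0.1) = 0.525
σ'(0.1) = σ(0.1)(1 - σ(0.1)) = 0.525 × 0.475 = 0.2494
∂L/∂z = ∂L/∂h · σ'(z) = -3 × 0.2494 = -0.7481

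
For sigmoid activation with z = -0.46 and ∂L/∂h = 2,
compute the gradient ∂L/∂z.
∂L/∂z = 0.4745

σ(-0.46) = 0.387
σ'(-0.46) = σ(-0.46)(1 - σ(-0.46)) = 0.387 × 0.613 = 0.2372
∂L/∂z = ∂L/∂h · σ'(z) = 2 × 0.2372 = 0.4745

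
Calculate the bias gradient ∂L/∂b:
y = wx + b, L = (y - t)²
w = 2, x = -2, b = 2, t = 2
∂L/∂b = -8

y = wx + b = (2)(-2) + 2 = -2
∂L/∂y = 2(y - t) = 2(-2 - 2) = -8
∂y/∂b = 1
∂L/∂b = ∂L/∂y · ∂y/∂b = -8 × 1 = -8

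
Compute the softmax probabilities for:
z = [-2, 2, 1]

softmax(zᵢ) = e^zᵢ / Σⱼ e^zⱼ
p = [0.0132, 0.7214, 0.2654]

exp(z) = [0.1353, 7.389, 2.718]
Sum = 10.24
p = [0.0132, 0.7214, 0.2654]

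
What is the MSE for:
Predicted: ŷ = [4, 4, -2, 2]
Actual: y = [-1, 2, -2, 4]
MSE = 8.25

MSE = (1/4)((4--1)² + (4-2)² + (-2--2)² + (2-4)²) = (1/4)(25 + 4 + 0 + 4) = 8.25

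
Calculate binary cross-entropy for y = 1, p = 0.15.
L = 1.897

L = -1·log(0.15) - 0·log(0.85) = -log(0.15) = 1.897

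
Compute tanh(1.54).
0.9121

tanh(1.54) = (e^(1.54) - e^(-1.54))/(e^(1.54) + e^(-1.54)) = 0.9121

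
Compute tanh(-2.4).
-0.9837

tanh(-2.4) = (e^(-2.4) - e^(2.4))/(e^(-2.4) + e^(2.4)) = -0.9837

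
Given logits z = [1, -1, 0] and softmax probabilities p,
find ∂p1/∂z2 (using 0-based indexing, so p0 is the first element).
∂p1/∂z2 = -0.02203

p = softmax(z) = [0.6652, 0.09003, 0.2447]
p1 = 0.09003, p2 = 0.2447

∂p1/∂z2 = -p1 × p2 = -0.09003 × 0.2447 = -0.02203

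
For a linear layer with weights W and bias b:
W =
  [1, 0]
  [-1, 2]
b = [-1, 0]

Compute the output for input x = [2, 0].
y = [1, -2]

Wx = [1×2 + 0×0, -1×2 + 2×0]
   = [2, -2]
y = Wx + b = [2 + -1, -2 + 0] = [1, -2]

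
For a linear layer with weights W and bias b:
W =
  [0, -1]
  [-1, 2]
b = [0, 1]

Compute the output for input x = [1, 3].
y = [-3, 6]

Wx = [0×1 + -1×3, -1×1 + 2×3]
   = [-3, 5]
y = Wx + b = [-3 + 0, 5 + 1] = [-3, 6]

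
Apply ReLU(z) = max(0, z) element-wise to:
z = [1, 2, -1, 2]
h = [1, 2, 0, 2]

ReLU applied element-wise: max(0,1)=1, max(0,2)=2, max(0,-1)=0, max(0,2)=2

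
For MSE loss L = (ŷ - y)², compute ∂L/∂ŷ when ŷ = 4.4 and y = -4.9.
∂L/∂ŷ = 18.6

∂L/∂ŷ = 2(ŷ - y) = 2(4.4 - -4.9) = 2(9.3) = 18.6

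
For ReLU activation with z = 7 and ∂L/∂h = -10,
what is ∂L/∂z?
∂L/∂z = -10

h = ReLU(7) = 7
Since z > 0: ∂h/∂z = 1
∂L/∂z = ∂L/∂h · ∂h/∂z = -10 × 1 = -10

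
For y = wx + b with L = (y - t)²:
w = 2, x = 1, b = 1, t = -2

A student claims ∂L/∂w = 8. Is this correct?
Incorrect

y = (2)(1) + 1 = 3
∂L/∂y = 2(y - t) = 2(3 - -2) = 10
∂y/∂w = x = 1
∂L/∂w = 10 × 1 = 10

Claimed value: 8
Incorrect: The correct gradient is 10.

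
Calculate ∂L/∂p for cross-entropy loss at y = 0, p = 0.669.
∂L/∂p = 3.021

∂L/∂p = -y/p + (1-y)/(1-p) = 0 + 1/0.331 = 3.021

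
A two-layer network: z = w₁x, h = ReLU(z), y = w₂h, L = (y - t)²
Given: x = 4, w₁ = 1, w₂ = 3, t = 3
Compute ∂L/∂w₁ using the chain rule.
∂L/∂w₁ = 216

Forward pass:
z = w₁x = 1×4 = 4
h = ReLU(4) = 4
y = w₂h = 3×4 = 12

Backward pass:
∂L/∂y = 2(y - t) = 2(12 - 3) = 18
∂y/∂h = w₂ = 3
∂h/∂z = 1 (ReLU derivative)
∂z/∂w₁ = x = 4

∂L/∂w₁ = 18 × 3 × 1 × 4 = 216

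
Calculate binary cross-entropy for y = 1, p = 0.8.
L = 0.2231

L = -1·log(0.8) - 0·log(0.2) = -log(0.8) = 0.2231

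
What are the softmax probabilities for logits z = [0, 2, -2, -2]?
p = [0.1155, 0.8533, 0.0156, 0.0156]

exp(z) = [1, 7.389, 0.1353, 0.1353]
Sum = 8.66
p = [0.1155, 0.8533, 0.0156, 0.0156]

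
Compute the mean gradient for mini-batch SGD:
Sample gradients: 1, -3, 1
Average gradient = -0.3333

Average = (1/3)(1 + -3 + 1) = -1/3 = -0.3333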